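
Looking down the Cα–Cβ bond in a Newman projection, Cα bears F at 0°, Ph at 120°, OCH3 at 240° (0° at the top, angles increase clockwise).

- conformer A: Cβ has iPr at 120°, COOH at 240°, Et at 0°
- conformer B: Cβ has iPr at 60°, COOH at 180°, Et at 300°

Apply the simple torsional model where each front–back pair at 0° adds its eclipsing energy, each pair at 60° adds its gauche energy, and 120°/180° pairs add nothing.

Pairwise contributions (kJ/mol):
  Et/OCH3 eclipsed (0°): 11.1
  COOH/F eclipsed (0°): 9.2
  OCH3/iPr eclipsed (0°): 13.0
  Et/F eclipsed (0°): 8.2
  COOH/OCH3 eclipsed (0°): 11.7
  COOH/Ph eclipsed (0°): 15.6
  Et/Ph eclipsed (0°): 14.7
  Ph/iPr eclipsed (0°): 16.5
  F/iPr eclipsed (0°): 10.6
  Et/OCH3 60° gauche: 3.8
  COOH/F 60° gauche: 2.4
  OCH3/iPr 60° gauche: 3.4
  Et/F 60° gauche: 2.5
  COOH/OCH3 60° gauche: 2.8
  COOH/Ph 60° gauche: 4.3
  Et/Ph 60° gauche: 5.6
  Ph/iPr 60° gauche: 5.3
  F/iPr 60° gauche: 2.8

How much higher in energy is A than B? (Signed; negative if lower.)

A (eclipsed): F(0°)/Et(0°) eclipsed 8.2; Ph(120°)/iPr(120°) eclipsed 16.5; OCH3(240°)/COOH(240°) eclipsed 11.7 → 36.4 kJ/mol.
B (staggered): F(0°)/iPr(60°) gauche 2.8; F(0°)/Et(300°) gauche 2.5; Ph(120°)/iPr(60°) gauche 5.3; Ph(120°)/COOH(180°) gauche 4.3; OCH3(240°)/COOH(180°) gauche 2.8; OCH3(240°)/Et(300°) gauche 3.8 → 21.5 kJ/mol.
E(A) − E(B) = 36.4 − 21.5 = +14.9 kJ/mol.

+14.9 kJ/mol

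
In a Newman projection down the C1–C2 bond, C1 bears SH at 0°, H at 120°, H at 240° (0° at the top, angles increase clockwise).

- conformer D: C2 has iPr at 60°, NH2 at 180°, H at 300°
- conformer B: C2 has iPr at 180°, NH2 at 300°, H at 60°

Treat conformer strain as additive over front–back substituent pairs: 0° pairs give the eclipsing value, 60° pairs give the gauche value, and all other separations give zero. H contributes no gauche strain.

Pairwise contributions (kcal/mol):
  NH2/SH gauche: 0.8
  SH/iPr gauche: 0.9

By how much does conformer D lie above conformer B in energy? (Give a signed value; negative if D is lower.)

D (staggered): SH(0°)/iPr(60°) gauche 0.9 → 0.9 kcal/mol.
B (staggered): SH(0°)/NH2(300°) gauche 0.8 → 0.8 kcal/mol.
E(D) − E(B) = 0.9 − 0.8 = +0.1 kcal/mol.

+0.1 kcal/mol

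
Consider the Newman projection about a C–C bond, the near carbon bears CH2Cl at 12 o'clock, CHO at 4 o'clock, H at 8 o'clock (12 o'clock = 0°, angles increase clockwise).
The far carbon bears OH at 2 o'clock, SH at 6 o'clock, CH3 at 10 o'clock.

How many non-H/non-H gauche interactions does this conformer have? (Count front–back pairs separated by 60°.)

4

Non-H gauche pairs: CH2Cl(0°)/OH(60°); CH2Cl(0°)/CH3(300°); CHO(120°)/OH(60°); CHO(120°)/SH(180°) — 4 interactions.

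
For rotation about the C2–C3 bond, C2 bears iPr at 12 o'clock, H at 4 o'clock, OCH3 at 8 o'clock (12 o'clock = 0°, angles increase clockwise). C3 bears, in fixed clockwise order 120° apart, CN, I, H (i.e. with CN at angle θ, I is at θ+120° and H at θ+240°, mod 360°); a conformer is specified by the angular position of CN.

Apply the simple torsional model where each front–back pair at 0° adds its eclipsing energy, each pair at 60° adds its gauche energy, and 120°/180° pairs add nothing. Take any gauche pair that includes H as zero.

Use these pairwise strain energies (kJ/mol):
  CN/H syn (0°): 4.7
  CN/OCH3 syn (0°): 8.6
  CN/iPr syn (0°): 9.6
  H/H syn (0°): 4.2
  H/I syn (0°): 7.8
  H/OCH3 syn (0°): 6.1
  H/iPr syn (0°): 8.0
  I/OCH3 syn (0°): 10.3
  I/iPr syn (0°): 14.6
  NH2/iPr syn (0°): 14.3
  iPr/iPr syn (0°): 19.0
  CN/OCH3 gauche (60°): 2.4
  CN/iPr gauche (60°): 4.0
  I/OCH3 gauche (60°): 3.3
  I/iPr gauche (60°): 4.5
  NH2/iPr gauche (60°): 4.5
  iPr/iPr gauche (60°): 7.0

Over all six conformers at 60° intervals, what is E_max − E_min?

20.1 kJ/mol

CN at 0° (eclipsed): iPr–CN eclipsed, H–I eclipsed, OCH3–H eclipsed; 9.6 + 7.8 + 6.1 = 23.5 kJ/mol.
CN at 60° (staggered): iPr–CN gauche, OCH3–I gauche; 4.0 + 3.3 = 7.3 kJ/mol.
CN at 120° (eclipsed): iPr–H eclipsed, H–CN eclipsed, OCH3–I eclipsed; 8.0 + 4.7 + 10.3 = 23.0 kJ/mol.
CN at 180° (staggered): iPr–I gauche, OCH3–CN gauche, OCH3–I gauche; 4.5 + 2.4 + 3.3 = 10.2 kJ/mol.
CN at 240° (eclipsed): iPr–I eclipsed, H–H eclipsed, OCH3–CN eclipsed; 14.6 + 4.2 + 8.6 = 27.4 kJ/mol.
CN at 300° (staggered): iPr–CN gauche, iPr–I gauche, OCH3–CN gauche; 4.0 + 4.5 + 2.4 = 10.9 kJ/mol.
Max at 240° (27.4 kJ/mol), min at 60° (7.3 kJ/mol); barrier = 20.1 kJ/mol.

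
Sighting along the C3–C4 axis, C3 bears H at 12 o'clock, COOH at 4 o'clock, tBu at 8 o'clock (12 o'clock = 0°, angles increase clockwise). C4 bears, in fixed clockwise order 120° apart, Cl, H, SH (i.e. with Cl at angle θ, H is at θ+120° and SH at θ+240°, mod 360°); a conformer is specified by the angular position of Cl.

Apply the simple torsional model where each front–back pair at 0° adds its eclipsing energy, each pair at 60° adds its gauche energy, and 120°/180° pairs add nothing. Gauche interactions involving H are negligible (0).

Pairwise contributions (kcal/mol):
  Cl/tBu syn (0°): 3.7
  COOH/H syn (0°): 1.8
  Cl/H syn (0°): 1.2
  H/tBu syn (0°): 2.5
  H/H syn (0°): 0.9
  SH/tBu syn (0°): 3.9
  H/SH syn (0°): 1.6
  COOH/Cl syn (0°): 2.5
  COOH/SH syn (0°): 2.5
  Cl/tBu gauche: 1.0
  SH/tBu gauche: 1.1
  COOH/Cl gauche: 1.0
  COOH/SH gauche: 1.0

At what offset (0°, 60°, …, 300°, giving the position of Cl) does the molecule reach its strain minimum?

60°

Cl at 0° (eclipsed): H–Cl eclipsed, COOH–H eclipsed, tBu–SH eclipsed; 1.2 + 1.8 + 3.9 = 6.9 kcal/mol.
Cl at 60° (staggered): COOH–Cl gauche, tBu–SH gauche; 1.0 + 1.1 = 2.1 kcal/mol.
Cl at 120° (eclipsed): H–SH eclipsed, COOH–Cl eclipsed, tBu–H eclipsed; 1.6 + 2.5 + 2.5 = 6.6 kcal/mol.
Cl at 180° (staggered): COOH–Cl gauche, COOH–SH gauche, tBu–Cl gauche; 1.0 + 1.0 + 1.0 = 3.0 kcal/mol.
Cl at 240° (eclipsed): H–H eclipsed, COOH–SH eclipsed, tBu–Cl eclipsed; 0.9 + 2.5 + 3.7 = 7.1 kcal/mol.
Cl at 300° (staggered): COOH–SH gauche, tBu–Cl gauche, tBu–SH gauche; 1.0 + 1.0 + 1.1 = 3.1 kcal/mol.
The minimum (2.1 kcal/mol) occurs with Cl at 60°.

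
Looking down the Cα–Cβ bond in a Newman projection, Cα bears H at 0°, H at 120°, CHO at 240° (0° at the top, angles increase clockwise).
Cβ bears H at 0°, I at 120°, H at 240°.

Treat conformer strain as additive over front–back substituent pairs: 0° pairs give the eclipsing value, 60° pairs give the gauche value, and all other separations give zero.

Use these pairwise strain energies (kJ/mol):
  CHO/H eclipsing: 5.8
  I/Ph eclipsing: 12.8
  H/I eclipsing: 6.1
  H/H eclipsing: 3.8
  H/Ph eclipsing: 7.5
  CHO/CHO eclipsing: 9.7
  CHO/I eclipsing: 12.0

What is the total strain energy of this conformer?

15.7 kJ/mol

This conformer is eclipsed. H at 0° is eclipsed with H at 0° (3.8); H at 120° is eclipsed with I at 120° (6.1); CHO at 240° is eclipsed with H at 240° (5.8). Total 15.7 kJ/mol.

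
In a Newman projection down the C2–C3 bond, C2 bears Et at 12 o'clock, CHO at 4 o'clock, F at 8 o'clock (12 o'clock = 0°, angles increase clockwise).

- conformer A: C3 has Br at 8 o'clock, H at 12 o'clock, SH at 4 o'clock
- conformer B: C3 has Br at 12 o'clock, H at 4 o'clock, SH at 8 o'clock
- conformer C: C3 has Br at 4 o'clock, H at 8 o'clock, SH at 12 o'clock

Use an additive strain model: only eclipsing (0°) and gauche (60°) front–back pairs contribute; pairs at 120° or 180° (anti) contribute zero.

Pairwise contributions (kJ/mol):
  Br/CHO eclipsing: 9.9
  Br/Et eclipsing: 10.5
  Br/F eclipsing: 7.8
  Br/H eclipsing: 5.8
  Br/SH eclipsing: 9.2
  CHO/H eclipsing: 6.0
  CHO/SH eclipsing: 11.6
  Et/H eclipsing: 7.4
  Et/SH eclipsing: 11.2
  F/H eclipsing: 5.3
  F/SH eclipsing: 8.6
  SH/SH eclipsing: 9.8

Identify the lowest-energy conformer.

B

A (eclipsed): Et(0°)/H(0°) eclipsed 7.4; CHO(120°)/SH(120°) eclipsed 11.6; F(240°)/Br(240°) eclipsed 7.8 → 26.8 kJ/mol.
B (eclipsed): Et(0°)/Br(0°) eclipsed 10.5; CHO(120°)/H(120°) eclipsed 6.0; F(240°)/SH(240°) eclipsed 8.6 → 25.1 kJ/mol.
C (eclipsed): Et(0°)/SH(0°) eclipsed 11.2; CHO(120°)/Br(120°) eclipsed 9.9; F(240°)/H(240°) eclipsed 5.3 → 26.4 kJ/mol.
B has the lowest total (25.1 kJ/mol).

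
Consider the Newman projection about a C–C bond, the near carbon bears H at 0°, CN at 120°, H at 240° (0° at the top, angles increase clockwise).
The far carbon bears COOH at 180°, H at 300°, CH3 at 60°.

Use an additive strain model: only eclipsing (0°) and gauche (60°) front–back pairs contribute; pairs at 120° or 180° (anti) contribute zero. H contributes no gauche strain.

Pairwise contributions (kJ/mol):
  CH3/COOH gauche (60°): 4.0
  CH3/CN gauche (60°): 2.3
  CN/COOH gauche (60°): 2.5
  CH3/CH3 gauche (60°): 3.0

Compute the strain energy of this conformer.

4.8 kJ/mol

This conformer (staggered): CN(120°)/COOH(180°) gauche 2.5; CN(120°)/CH3(60°) gauche 2.3 → 4.8 kJ/mol.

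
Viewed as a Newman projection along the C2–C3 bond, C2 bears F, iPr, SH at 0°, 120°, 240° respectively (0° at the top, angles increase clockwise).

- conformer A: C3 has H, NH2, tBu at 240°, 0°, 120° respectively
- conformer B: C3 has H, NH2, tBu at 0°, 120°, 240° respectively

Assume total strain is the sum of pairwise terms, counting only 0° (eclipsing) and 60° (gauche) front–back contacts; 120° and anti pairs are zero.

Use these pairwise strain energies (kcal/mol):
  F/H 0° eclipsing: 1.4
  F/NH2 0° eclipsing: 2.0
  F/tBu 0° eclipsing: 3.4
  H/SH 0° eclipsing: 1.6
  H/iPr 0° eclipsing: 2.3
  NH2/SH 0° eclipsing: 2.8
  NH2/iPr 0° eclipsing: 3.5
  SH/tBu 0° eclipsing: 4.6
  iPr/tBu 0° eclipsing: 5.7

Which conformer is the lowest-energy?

A

A (eclipsed): F(0°)/NH2(0°) eclipsed 2.0; iPr(120°)/tBu(120°) eclipsed 5.7; SH(240°)/H(240°) eclipsed 1.6 → 9.3 kcal/mol.
B (eclipsed): F(0°)/H(0°) eclipsed 1.4; iPr(120°)/NH2(120°) eclipsed 3.5; SH(240°)/tBu(240°) eclipsed 4.6 → 9.5 kcal/mol.
A has the lowest total (9.3 kcal/mol).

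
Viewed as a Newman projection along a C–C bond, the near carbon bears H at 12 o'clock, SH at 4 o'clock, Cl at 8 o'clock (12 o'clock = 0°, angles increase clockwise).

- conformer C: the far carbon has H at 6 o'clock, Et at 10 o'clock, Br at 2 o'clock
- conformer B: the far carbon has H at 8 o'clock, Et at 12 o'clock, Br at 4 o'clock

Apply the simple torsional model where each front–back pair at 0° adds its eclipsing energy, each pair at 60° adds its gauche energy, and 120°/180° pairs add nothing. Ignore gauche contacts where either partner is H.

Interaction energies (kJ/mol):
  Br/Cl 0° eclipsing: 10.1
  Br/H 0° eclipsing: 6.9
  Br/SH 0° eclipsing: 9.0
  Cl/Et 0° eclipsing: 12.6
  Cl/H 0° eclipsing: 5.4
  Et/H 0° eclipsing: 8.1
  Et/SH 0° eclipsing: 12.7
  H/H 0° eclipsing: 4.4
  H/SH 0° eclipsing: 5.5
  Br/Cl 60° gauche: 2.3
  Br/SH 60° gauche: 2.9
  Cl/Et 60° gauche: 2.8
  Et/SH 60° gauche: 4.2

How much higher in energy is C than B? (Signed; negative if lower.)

-16.8 kJ/mol

C is staggered. SH at 120° is gauche with Br at 60° (2.9); Cl at 240° is gauche with Et at 300° (2.8). Total 5.7 kJ/mol.
B is eclipsed. H at 0° is eclipsed with Et at 0° (8.1); SH at 120° is eclipsed with Br at 120° (9.0); Cl at 240° is eclipsed with H at 240° (5.4). Total 22.5 kJ/mol.
E(C) − E(B) = 5.7 − 22.5 = -16.8 kJ/mol.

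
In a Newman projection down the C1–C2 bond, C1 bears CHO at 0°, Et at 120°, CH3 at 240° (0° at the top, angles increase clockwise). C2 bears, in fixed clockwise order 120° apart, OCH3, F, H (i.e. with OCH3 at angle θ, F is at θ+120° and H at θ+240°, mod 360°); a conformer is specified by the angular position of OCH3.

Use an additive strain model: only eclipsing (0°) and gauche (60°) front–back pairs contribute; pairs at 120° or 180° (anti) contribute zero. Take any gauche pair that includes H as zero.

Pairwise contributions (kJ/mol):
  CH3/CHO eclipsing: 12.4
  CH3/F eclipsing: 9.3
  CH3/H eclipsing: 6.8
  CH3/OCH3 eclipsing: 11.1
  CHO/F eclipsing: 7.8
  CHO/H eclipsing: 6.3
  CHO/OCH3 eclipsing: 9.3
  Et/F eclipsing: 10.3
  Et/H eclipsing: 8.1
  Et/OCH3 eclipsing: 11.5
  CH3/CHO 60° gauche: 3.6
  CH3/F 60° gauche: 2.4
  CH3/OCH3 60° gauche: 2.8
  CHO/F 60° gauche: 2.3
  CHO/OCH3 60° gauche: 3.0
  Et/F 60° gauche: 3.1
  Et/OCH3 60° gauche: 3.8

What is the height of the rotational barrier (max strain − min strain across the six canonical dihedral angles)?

15.9 kJ/mol

OCH3 at 0° (eclipsed): CHO(0°)/OCH3(0°) eclipsed 9.3; Et(120°)/F(120°) eclipsed 10.3; CH3(240°)/H(240°) eclipsed 6.8 → 26.4 kJ/mol.
OCH3 at 60° (staggered): CHO(0°)/OCH3(60°) gauche 3.0; Et(120°)/OCH3(60°) gauche 3.8; Et(120°)/F(180°) gauche 3.1; CH3(240°)/F(180°) gauche 2.4 → 12.3 kJ/mol.
OCH3 at 120° (eclipsed): CHO(0°)/H(0°) eclipsed 6.3; Et(120°)/OCH3(120°) eclipsed 11.5; CH3(240°)/F(240°) eclipsed 9.3 → 27.1 kJ/mol.
OCH3 at 180° (staggered): CHO(0°)/F(300°) gauche 2.3; Et(120°)/OCH3(180°) gauche 3.8; CH3(240°)/OCH3(180°) gauche 2.8; CH3(240°)/F(300°) gauche 2.4 → 11.3 kJ/mol.
OCH3 at 240° (eclipsed): CHO(0°)/F(0°) eclipsed 7.8; Et(120°)/H(120°) eclipsed 8.1; CH3(240°)/OCH3(240°) eclipsed 11.1 → 27.0 kJ/mol.
OCH3 at 300° (staggered): CHO(0°)/OCH3(300°) gauche 3.0; CHO(0°)/F(60°) gauche 2.3; Et(120°)/F(60°) gauche 3.1; CH3(240°)/OCH3(300°) gauche 2.8 → 11.2 kJ/mol.
Max at 120° (27.1 kJ/mol), min at 300° (11.2 kJ/mol); barrier = 15.9 kJ/mol.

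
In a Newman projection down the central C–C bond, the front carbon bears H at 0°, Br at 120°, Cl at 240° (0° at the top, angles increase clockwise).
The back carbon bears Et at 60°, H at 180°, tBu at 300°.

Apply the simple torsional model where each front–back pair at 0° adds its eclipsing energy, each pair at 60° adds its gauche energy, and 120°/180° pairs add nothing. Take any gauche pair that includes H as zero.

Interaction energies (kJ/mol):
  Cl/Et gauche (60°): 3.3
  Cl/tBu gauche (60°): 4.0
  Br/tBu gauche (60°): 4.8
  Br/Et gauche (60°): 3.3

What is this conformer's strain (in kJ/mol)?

This conformer (staggered): Br–Et gauche, Cl–tBu gauche; 3.3 + 4.0 = 7.3 kJ/mol.

7.3 kJ/mol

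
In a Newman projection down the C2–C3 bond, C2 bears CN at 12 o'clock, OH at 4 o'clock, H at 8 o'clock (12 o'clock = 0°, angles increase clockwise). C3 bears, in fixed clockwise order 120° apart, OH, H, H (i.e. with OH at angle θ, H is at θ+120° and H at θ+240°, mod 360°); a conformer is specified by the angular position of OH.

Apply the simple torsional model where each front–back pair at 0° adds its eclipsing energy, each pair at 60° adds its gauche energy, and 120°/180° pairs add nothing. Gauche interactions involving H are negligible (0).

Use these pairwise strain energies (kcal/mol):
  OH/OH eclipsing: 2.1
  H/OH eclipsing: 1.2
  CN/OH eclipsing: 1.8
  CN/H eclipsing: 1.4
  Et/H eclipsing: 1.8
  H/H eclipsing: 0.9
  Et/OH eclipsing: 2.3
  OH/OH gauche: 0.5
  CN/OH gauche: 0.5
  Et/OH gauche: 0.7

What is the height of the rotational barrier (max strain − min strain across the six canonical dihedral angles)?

3.9 kcal/mol

OH at 0° (eclipsed): CN(0°)/OH(0°) eclipsed 1.8; OH(120°)/H(120°) eclipsed 1.2; H(240°)/H(240°) eclipsed 0.9 → 3.9 kcal/mol.
OH at 60° (staggered): CN(0°)/OH(60°) gauche 0.5; OH(120°)/OH(60°) gauche 0.5 → 1.0 kcal/mol.
OH at 120° (eclipsed): CN(0°)/H(0°) eclipsed 1.4; OH(120°)/OH(120°) eclipsed 2.1; H(240°)/H(240°) eclipsed 0.9 → 4.4 kcal/mol.
OH at 180° (staggered): OH(120°)/OH(180°) gauche 0.5 → 0.5 kcal/mol.
OH at 240° (eclipsed): CN(0°)/H(0°) eclipsed 1.4; OH(120°)/H(120°) eclipsed 1.2; H(240°)/OH(240°) eclipsed 1.2 → 3.8 kcal/mol.
OH at 300° (staggered): CN(0°)/OH(300°) gauche 0.5 → 0.5 kcal/mol.
Max at 120° (4.4 kcal/mol), min at 180° (0.5 kcal/mol); barrier = 3.9 kcal/mol.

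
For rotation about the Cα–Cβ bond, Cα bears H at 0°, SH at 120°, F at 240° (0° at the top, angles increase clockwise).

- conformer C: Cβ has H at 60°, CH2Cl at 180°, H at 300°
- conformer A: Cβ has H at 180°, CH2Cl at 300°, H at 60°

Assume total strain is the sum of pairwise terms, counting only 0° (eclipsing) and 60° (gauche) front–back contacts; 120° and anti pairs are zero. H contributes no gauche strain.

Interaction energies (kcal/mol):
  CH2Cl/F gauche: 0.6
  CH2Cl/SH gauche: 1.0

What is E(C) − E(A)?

+1.0 kcal/mol

C (staggered): SH(120°)/CH2Cl(180°) gauche 1.0; F(240°)/CH2Cl(180°) gauche 0.6 → 1.6 kcal/mol.
A (staggered): F(240°)/CH2Cl(300°) gauche 0.6 → 0.6 kcal/mol.
E(C) − E(A) = 1.6 − 0.6 = +1.0 kcal/mol.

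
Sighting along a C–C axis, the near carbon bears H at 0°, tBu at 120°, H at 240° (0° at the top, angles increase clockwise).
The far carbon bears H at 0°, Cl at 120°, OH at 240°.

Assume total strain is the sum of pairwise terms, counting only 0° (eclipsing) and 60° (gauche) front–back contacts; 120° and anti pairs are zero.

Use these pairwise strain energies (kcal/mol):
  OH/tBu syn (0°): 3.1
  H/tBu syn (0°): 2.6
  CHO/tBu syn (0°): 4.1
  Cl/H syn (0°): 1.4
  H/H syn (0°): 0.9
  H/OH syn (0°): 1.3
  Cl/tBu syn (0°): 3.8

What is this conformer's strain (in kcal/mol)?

6.0 kcal/mol

This conformer is eclipsed. H at 0° is eclipsed with H at 0° (0.9); tBu at 120° is eclipsed with Cl at 120° (3.8); H at 240° is eclipsed with OH at 240° (1.3). Total 6.0 kcal/mol.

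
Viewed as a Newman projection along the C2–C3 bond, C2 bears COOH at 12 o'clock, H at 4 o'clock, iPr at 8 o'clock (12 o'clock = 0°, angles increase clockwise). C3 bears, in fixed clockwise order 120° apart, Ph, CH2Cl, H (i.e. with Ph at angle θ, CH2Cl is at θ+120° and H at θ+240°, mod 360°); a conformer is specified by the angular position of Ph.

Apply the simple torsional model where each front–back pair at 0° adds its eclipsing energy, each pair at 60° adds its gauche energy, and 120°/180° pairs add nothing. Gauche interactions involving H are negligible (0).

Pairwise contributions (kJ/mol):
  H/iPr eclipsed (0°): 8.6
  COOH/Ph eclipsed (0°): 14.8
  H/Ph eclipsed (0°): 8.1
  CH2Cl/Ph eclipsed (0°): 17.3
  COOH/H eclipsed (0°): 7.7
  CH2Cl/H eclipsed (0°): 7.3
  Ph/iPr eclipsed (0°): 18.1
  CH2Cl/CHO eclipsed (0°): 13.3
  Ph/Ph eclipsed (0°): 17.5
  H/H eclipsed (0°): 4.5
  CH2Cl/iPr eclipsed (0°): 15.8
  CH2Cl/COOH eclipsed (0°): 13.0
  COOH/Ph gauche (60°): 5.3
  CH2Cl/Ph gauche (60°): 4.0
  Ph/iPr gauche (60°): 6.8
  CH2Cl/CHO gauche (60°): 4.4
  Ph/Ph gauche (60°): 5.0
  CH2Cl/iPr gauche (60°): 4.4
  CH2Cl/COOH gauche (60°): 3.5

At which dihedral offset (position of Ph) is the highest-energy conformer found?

Ph at 0° (eclipsed): COOH(0°)/Ph(0°) eclipsed 14.8; H(120°)/CH2Cl(120°) eclipsed 7.3; iPr(240°)/H(240°) eclipsed 8.6 → 30.7 kJ/mol.
Ph at 60° (staggered): COOH(0°)/Ph(60°) gauche 5.3; iPr(240°)/CH2Cl(180°) gauche 4.4 → 9.7 kJ/mol.
Ph at 120° (eclipsed): COOH(0°)/H(0°) eclipsed 7.7; H(120°)/Ph(120°) eclipsed 8.1; iPr(240°)/CH2Cl(240°) eclipsed 15.8 → 31.6 kJ/mol.
Ph at 180° (staggered): COOH(0°)/CH2Cl(300°) gauche 3.5; iPr(240°)/Ph(180°) gauche 6.8; iPr(240°)/CH2Cl(300°) gauche 4.4 → 14.7 kJ/mol.
Ph at 240° (eclipsed): COOH(0°)/CH2Cl(0°) eclipsed 13.0; H(120°)/H(120°) eclipsed 4.5; iPr(240°)/Ph(240°) eclipsed 18.1 → 35.6 kJ/mol.
Ph at 300° (staggered): COOH(0°)/Ph(300°) gauche 5.3; COOH(0°)/CH2Cl(60°) gauche 3.5; iPr(240°)/Ph(300°) gauche 6.8 → 15.6 kJ/mol.
The maximum (35.6 kJ/mol) occurs with Ph at 240°.

240°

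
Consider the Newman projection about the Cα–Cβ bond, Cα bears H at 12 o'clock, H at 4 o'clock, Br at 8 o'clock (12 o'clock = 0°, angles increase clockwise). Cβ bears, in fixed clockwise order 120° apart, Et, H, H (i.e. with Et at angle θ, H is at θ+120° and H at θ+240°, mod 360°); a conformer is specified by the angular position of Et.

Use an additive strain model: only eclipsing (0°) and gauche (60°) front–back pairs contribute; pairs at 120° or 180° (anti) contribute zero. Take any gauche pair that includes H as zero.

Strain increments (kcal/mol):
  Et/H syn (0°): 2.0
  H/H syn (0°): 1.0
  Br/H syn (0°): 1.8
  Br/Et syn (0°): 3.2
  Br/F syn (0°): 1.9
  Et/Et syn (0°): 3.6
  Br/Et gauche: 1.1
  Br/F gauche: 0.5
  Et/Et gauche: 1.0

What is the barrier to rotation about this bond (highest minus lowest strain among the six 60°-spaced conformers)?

5.2 kcal/mol

Et at 0° is eclipsed. H at 0° is eclipsed with Et at 0° (2.0); H at 120° is eclipsed with H at 120° (1.0); Br at 240° is eclipsed with H at 240° (1.8). Total 4.8 kcal/mol.
Et at 60° (staggered): no non-H gauche contacts → 0.0 kcal/mol.
Et at 120° is eclipsed. H at 0° is eclipsed with H at 0° (1.0); H at 120° is eclipsed with Et at 120° (2.0); Br at 240° is eclipsed with H at 240° (1.8). Total 4.8 kcal/mol.
Et at 180° is staggered. Br at 240° is gauche with Et at 180° (1.1). Total 1.1 kcal/mol.
Et at 240° is eclipsed. H at 0° is eclipsed with H at 0° (1.0); H at 120° is eclipsed with H at 120° (1.0); Br at 240° is eclipsed with Et at 240° (3.2). Total 5.2 kcal/mol.
Et at 300° is staggered. Br at 240° is gauche with Et at 300° (1.1). Total 1.1 kcal/mol.
Max at 240° (5.2 kcal/mol), min at 60° (0.0 kcal/mol); barrier = 5.2 kcal/mol.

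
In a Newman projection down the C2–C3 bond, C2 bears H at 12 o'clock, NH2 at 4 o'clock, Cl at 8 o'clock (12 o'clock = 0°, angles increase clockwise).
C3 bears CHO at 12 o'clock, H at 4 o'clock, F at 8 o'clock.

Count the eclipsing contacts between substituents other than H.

1

Non-H eclipsing pairs: Cl(240°)/F(240°) — 1 interaction.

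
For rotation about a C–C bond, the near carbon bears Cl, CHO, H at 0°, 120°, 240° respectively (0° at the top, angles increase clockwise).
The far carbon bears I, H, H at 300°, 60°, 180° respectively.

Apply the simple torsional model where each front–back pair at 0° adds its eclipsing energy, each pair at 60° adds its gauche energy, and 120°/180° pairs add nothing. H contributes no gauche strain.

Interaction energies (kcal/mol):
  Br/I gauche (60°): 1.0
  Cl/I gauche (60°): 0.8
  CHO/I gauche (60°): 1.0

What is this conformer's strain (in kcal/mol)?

This conformer (staggered): Cl–I gauche; 0.8 = 0.8 kcal/mol.

0.8 kcal/mol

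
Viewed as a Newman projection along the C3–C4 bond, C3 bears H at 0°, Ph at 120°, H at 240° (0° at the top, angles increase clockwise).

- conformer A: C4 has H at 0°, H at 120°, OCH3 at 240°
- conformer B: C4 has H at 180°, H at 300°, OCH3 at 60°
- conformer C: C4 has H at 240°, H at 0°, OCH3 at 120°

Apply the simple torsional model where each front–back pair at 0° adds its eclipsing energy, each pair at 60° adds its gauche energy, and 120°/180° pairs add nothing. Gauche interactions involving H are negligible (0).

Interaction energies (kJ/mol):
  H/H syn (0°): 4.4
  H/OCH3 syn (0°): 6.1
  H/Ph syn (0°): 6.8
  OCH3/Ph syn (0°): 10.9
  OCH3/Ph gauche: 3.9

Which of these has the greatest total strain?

C

A (eclipsed): H–H eclipsed, Ph–H eclipsed, H–OCH3 eclipsed; 4.4 + 6.8 + 6.1 = 17.3 kJ/mol.
B (staggered): Ph–OCH3 gauche; 3.9 = 3.9 kJ/mol.
C (eclipsed): H–H eclipsed, Ph–OCH3 eclipsed, H–H eclipsed; 4.4 + 10.9 + 4.4 = 19.7 kJ/mol.
C has the highest total (19.7 kJ/mol).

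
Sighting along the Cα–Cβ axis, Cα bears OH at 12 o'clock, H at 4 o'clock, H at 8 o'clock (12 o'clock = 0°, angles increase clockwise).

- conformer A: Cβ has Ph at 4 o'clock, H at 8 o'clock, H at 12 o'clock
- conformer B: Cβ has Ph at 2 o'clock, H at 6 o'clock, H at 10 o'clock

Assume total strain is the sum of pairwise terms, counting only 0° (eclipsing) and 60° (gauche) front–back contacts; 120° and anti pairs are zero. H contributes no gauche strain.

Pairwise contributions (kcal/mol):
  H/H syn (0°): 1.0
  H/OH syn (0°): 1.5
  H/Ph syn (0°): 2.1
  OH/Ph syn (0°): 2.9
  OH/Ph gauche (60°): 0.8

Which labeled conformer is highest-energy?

A is eclipsed. OH at 0° is eclipsed with H at 0° (1.5); H at 120° is eclipsed with Ph at 120° (2.1); H at 240° is eclipsed with H at 240° (1.0). Total 4.6 kcal/mol.
B is staggered. OH at 0° is gauche with Ph at 60° (0.8). Total 0.8 kcal/mol.
A has the highest total (4.6 kcal/mol).

A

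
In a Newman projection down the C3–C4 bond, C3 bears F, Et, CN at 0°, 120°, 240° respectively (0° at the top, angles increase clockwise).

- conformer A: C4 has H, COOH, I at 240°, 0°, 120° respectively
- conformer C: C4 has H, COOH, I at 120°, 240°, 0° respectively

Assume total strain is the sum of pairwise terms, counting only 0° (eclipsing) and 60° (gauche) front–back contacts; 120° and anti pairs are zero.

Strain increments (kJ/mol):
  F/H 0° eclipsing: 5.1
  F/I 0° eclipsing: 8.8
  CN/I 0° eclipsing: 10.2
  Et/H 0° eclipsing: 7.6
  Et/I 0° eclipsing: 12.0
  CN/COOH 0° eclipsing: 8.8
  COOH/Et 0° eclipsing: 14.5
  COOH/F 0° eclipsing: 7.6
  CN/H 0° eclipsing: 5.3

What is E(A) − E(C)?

A (eclipsed): F–COOH eclipsed, Et–I eclipsed, CN–H eclipsed; 7.6 + 12.0 + 5.3 = 24.9 kJ/mol.
C (eclipsed): F–I eclipsed, Et–H eclipsed, CN–COOH eclipsed; 8.8 + 7.6 + 8.8 = 25.2 kJ/mol.
E(A) − E(C) = 24.9 − 25.2 = -0.3 kJ/mol.

-0.3 kJ/mol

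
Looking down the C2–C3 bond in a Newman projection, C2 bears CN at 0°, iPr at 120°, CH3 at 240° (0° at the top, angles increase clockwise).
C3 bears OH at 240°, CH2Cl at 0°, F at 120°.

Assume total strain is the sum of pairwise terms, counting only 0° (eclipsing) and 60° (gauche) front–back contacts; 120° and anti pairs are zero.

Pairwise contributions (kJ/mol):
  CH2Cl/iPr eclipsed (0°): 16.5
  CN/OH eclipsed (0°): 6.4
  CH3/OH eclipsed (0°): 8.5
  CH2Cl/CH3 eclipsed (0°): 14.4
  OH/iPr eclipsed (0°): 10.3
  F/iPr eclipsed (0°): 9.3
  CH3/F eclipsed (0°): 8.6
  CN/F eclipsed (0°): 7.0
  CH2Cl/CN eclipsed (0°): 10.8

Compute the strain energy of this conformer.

28.6 kJ/mol

This conformer (eclipsed): CN(0°)/CH2Cl(0°) eclipsed 10.8; iPr(120°)/F(120°) eclipsed 9.3; CH3(240°)/OH(240°) eclipsed 8.5 → 28.6 kJ/mol.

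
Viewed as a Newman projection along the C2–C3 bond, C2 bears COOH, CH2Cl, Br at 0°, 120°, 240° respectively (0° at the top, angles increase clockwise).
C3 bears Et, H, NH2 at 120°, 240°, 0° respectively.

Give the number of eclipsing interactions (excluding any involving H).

Non-H eclipsing pairs: COOH(0°)/NH2(0°); CH2Cl(120°)/Et(120°) — 2 interactions.

2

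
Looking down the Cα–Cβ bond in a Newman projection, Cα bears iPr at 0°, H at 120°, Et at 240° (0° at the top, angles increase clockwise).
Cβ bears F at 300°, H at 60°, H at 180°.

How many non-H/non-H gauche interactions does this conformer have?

Non-H gauche pairs: iPr(0°)/F(300°); Et(240°)/F(300°) — 2 interactions.

2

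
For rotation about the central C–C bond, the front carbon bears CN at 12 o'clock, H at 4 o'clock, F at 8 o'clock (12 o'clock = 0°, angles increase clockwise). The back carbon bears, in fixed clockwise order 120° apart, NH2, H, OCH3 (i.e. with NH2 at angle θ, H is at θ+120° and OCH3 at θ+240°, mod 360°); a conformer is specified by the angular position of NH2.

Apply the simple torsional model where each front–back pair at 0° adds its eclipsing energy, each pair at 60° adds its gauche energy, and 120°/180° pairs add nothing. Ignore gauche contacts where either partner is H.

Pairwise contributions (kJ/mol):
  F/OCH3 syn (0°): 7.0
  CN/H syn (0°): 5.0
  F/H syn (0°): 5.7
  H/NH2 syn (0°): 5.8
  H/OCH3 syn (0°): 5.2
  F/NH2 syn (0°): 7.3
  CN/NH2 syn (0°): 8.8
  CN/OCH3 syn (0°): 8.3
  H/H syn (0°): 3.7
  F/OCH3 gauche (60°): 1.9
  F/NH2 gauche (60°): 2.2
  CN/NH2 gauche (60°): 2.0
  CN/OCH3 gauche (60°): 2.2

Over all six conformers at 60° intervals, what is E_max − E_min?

NH2 at 0° (eclipsed): CN–NH2 eclipsed, H–H eclipsed, F–OCH3 eclipsed; 8.8 + 3.7 + 7.0 = 19.5 kJ/mol.
NH2 at 60° (staggered): CN–NH2 gauche, CN–OCH3 gauche, F–OCH3 gauche; 2.0 + 2.2 + 1.9 = 6.1 kJ/mol.
NH2 at 120° (eclipsed): CN–OCH3 eclipsed, H–NH2 eclipsed, F–H eclipsed; 8.3 + 5.8 + 5.7 = 19.8 kJ/mol.
NH2 at 180° (staggered): CN–OCH3 gauche, F–NH2 gauche; 2.2 + 2.2 = 4.4 kJ/mol.
NH2 at 240° (eclipsed): CN–H eclipsed, H–OCH3 eclipsed, F–NH2 eclipsed; 5.0 + 5.2 + 7.3 = 17.5 kJ/mol.
NH2 at 300° (staggered): CN–NH2 gauche, F–NH2 gauche, F–OCH3 gauche; 2.0 + 2.2 + 1.9 = 6.1 kJ/mol.
Max at 120° (19.8 kJ/mol), min at 180° (4.4 kJ/mol); barrier = 15.4 kJ/mol.

15.4 kJ/mol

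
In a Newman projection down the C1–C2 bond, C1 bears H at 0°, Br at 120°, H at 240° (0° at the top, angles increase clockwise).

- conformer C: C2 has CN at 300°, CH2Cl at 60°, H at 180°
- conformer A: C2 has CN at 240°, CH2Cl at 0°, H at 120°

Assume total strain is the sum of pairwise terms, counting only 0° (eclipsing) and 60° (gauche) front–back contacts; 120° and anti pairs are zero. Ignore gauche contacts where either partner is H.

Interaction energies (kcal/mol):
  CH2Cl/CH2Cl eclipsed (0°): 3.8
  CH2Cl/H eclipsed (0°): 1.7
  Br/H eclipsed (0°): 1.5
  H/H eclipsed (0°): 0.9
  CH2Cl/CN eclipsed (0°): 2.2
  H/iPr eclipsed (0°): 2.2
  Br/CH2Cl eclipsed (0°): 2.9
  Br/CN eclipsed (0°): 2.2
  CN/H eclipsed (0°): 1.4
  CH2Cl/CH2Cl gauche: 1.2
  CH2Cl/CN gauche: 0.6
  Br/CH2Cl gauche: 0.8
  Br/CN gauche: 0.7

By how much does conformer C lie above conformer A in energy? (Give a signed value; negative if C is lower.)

-3.8 kcal/mol

C (staggered): Br–CH2Cl gauche; 0.8 = 0.8 kcal/mol.
A (eclipsed): H–CH2Cl eclipsed, Br–H eclipsed, H–CN eclipsed; 1.7 + 1.5 + 1.4 = 4.6 kcal/mol.
E(C) − E(A) = 0.8 − 4.6 = -3.8 kcal/mol.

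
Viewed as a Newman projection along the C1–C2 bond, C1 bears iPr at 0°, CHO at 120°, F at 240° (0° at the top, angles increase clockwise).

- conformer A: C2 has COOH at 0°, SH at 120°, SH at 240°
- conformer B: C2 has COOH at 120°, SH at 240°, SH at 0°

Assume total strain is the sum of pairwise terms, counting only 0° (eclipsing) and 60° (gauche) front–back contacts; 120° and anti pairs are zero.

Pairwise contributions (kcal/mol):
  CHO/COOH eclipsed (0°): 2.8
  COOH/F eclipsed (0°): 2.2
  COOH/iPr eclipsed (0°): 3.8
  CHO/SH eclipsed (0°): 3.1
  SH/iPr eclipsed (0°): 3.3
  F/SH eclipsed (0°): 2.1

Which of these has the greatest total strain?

A (eclipsed): iPr(0°)/COOH(0°) eclipsed 3.8; CHO(120°)/SH(120°) eclipsed 3.1; F(240°)/SH(240°) eclipsed 2.1 → 9.0 kcal/mol.
B (eclipsed): iPr(0°)/SH(0°) eclipsed 3.3; CHO(120°)/COOH(120°) eclipsed 2.8; F(240°)/SH(240°) eclipsed 2.1 → 8.2 kcal/mol.
A has the highest total (9.0 kcal/mol).

A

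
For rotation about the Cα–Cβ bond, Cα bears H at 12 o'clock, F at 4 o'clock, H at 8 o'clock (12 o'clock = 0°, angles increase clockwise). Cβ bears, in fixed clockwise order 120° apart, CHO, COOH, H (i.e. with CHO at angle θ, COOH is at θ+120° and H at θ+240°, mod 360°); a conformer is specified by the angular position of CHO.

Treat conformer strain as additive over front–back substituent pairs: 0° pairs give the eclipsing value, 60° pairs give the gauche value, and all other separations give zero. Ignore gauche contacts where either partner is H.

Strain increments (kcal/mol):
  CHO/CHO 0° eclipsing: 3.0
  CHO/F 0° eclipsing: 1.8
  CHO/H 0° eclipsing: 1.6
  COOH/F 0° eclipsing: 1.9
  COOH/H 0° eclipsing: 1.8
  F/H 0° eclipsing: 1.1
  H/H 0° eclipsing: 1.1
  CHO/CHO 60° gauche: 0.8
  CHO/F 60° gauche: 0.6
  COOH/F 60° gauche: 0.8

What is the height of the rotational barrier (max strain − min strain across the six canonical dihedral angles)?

4.1 kcal/mol

CHO at 0° (eclipsed): H(0°)/CHO(0°) eclipsed 1.6; F(120°)/COOH(120°) eclipsed 1.9; H(240°)/H(240°) eclipsed 1.1 → 4.6 kcal/mol.
CHO at 60° (staggered): F(120°)/CHO(60°) gauche 0.6; F(120°)/COOH(180°) gauche 0.8 → 1.4 kcal/mol.
CHO at 120° (eclipsed): H(0°)/H(0°) eclipsed 1.1; F(120°)/CHO(120°) eclipsed 1.8; H(240°)/COOH(240°) eclipsed 1.8 → 4.7 kcal/mol.
CHO at 180° (staggered): F(120°)/CHO(180°) gauche 0.6 → 0.6 kcal/mol.
CHO at 240° (eclipsed): H(0°)/COOH(0°) eclipsed 1.8; F(120°)/H(120°) eclipsed 1.1; H(240°)/CHO(240°) eclipsed 1.6 → 4.5 kcal/mol.
CHO at 300° (staggered): F(120°)/COOH(60°) gauche 0.8 → 0.8 kcal/mol.
Max at 120° (4.7 kcal/mol), min at 180° (0.6 kcal/mol); barrier = 4.1 kcal/mol.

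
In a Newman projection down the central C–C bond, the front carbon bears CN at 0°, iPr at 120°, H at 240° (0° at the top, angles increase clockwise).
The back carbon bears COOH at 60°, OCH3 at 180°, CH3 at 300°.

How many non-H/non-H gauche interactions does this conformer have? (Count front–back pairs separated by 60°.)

Non-H gauche pairs: CN(0°)/COOH(60°); CN(0°)/CH3(300°); iPr(120°)/COOH(60°); iPr(120°)/OCH3(180°) — 4 interactions.

4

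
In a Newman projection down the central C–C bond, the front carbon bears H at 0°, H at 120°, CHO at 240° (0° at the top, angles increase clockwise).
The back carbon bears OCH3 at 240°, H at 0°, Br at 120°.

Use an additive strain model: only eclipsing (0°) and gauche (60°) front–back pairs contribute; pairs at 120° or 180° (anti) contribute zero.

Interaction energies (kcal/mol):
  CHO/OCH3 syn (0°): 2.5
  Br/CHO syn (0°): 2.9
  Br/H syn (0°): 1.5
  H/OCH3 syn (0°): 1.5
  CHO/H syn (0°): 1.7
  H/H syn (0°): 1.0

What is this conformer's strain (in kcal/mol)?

5.0 kcal/mol

This conformer (eclipsed): H(0°)/H(0°) eclipsed 1.0; H(120°)/Br(120°) eclipsed 1.5; CHO(240°)/OCH3(240°) eclipsed 2.5 → 5.0 kcal/mol.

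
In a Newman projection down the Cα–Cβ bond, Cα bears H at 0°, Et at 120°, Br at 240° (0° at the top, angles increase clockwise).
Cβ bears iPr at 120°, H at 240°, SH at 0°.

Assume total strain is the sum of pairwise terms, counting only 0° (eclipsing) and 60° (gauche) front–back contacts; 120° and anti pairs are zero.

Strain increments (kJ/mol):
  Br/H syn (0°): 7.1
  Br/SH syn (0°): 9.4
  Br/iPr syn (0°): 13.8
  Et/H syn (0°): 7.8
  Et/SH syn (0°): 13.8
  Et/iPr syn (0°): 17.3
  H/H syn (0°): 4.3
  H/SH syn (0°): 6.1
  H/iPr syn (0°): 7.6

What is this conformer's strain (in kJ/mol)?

30.5 kJ/mol

This conformer (eclipsed): H(0°)/SH(0°) eclipsed 6.1; Et(120°)/iPr(120°) eclipsed 17.3; Br(240°)/H(240°) eclipsed 7.1 → 30.5 kJ/mol.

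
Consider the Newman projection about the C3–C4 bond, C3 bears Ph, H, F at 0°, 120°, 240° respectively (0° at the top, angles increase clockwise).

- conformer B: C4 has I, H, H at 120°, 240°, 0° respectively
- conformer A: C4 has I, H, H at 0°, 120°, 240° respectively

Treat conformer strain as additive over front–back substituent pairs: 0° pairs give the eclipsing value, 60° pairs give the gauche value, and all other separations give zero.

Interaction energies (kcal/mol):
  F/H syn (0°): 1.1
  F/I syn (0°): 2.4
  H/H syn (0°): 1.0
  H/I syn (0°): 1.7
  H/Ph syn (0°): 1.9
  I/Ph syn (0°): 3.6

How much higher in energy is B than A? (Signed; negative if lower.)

-1.0 kcal/mol

B (eclipsed): Ph(0°)/H(0°) eclipsed 1.9; H(120°)/I(120°) eclipsed 1.7; F(240°)/H(240°) eclipsed 1.1 → 4.7 kcal/mol.
A (eclipsed): Ph(0°)/I(0°) eclipsed 3.6; H(120°)/H(120°) eclipsed 1.0; F(240°)/H(240°) eclipsed 1.1 → 5.7 kcal/mol.
E(B) − E(A) = 4.7 − 5.7 = -1.0 kcal/mol.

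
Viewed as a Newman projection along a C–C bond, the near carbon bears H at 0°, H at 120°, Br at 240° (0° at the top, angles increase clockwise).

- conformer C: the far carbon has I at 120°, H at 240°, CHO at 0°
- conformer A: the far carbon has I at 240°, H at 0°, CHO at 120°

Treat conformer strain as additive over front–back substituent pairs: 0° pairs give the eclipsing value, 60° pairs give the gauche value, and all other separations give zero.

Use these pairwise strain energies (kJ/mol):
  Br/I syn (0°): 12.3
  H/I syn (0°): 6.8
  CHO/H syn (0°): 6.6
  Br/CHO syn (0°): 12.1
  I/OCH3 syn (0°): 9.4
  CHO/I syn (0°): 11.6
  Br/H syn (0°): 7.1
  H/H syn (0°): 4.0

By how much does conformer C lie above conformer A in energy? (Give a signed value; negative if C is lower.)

C (eclipsed): H–CHO eclipsed, H–I eclipsed, Br–H eclipsed; 6.6 + 6.8 + 7.1 = 20.5 kJ/mol.
A (eclipsed): H–H eclipsed, H–CHO eclipsed, Br–I eclipsed; 4.0 + 6.6 + 12.3 = 22.9 kJ/mol.
E(C) − E(A) = 20.5 − 22.9 = -2.4 kJ/mol.

-2.4 kJ/mol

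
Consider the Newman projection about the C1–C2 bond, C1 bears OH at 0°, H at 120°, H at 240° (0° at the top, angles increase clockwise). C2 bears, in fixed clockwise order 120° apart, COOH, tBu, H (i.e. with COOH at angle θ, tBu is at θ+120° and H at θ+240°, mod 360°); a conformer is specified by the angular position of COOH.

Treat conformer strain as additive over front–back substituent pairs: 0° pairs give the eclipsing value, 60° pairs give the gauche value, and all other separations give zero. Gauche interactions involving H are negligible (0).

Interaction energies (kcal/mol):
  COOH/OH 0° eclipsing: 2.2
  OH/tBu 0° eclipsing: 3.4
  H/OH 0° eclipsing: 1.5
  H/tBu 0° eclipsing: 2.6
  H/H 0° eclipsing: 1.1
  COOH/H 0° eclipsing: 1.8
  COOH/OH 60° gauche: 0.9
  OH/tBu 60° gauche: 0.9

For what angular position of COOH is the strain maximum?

240°

COOH at 0° is eclipsed. OH at 0° is eclipsed with COOH at 0° (2.2); H at 120° is eclipsed with tBu at 120° (2.6); H at 240° is eclipsed with H at 240° (1.1). Total 5.9 kcal/mol.
COOH at 60° is staggered. OH at 0° is gauche with COOH at 60° (0.9). Total 0.9 kcal/mol.
COOH at 120° is eclipsed. OH at 0° is eclipsed with H at 0° (1.5); H at 120° is eclipsed with COOH at 120° (1.8); H at 240° is eclipsed with tBu at 240° (2.6). Total 5.9 kcal/mol.
COOH at 180° is staggered. OH at 0° is gauche with tBu at 300° (0.9). Total 0.9 kcal/mol.
COOH at 240° is eclipsed. OH at 0° is eclipsed with tBu at 0° (3.4); H at 120° is eclipsed with H at 120° (1.1); H at 240° is eclipsed with COOH at 240° (1.8). Total 6.3 kcal/mol.
COOH at 300° is staggered. OH at 0° is gauche with COOH at 300° (0.9); OH at 0° is gauche with tBu at 60° (0.9). Total 1.8 kcal/mol.
The maximum (6.3 kcal/mol) occurs with COOH at 240°.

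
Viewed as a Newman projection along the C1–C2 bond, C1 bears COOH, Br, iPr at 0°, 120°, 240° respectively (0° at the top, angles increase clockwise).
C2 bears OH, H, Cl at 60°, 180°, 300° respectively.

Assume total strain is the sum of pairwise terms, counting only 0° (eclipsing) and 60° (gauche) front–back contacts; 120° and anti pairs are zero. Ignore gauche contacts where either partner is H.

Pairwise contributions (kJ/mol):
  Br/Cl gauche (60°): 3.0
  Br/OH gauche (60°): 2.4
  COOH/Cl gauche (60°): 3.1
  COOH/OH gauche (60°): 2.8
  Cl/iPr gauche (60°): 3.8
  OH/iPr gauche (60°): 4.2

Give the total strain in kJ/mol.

This conformer (staggered): COOH–OH gauche, COOH–Cl gauche, Br–OH gauche, iPr–Cl gauche; 2.8 + 3.1 + 2.4 + 3.8 = 12.1 kJ/mol.

12.1 kJ/mol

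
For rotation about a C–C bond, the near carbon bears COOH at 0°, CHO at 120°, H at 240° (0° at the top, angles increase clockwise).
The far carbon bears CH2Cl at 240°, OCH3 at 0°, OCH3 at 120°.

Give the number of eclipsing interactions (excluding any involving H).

2

Non-H eclipsing pairs: COOH(0°)/OCH3(0°); CHO(120°)/OCH3(120°) — 2 interactions.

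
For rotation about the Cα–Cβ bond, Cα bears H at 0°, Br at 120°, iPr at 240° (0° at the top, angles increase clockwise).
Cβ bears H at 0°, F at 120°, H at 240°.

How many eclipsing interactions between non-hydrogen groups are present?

Non-H eclipsing pairs: Br(120°)/F(120°) — 1 interaction.

1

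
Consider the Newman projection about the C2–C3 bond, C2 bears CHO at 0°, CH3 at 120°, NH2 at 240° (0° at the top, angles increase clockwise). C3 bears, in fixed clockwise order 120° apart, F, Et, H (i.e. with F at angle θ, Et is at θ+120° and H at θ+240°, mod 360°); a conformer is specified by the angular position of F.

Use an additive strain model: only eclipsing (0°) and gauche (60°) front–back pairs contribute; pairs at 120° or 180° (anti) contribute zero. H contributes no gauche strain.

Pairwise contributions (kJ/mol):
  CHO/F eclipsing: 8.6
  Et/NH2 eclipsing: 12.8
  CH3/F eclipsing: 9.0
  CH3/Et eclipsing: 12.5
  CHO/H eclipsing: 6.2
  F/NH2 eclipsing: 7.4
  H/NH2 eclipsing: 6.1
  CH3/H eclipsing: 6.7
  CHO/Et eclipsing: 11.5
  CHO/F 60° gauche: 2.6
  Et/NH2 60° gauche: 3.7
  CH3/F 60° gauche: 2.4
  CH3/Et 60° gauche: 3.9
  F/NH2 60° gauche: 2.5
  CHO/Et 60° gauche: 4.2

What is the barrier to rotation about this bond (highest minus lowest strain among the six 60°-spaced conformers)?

15.4 kJ/mol

F at 0° (eclipsed): CHO–F eclipsed, CH3–Et eclipsed, NH2–H eclipsed; 8.6 + 12.5 + 6.1 = 27.2 kJ/mol.
F at 60° (staggered): CHO–F gauche, CH3–F gauche, CH3–Et gauche, NH2–Et gauche; 2.6 + 2.4 + 3.9 + 3.7 = 12.6 kJ/mol.
F at 120° (eclipsed): CHO–H eclipsed, CH3–F eclipsed, NH2–Et eclipsed; 6.2 + 9.0 + 12.8 = 28.0 kJ/mol.
F at 180° (staggered): CHO–Et gauche, CH3–F gauche, NH2–F gauche, NH2–Et gauche; 4.2 + 2.4 + 2.5 + 3.7 = 12.8 kJ/mol.
F at 240° (eclipsed): CHO–Et eclipsed, CH3–H eclipsed, NH2–F eclipsed; 11.5 + 6.7 + 7.4 = 25.6 kJ/mol.
F at 300° (staggered): CHO–F gauche, CHO–Et gauche, CH3–Et gauche, NH2–F gauche; 2.6 + 4.2 + 3.9 + 2.5 = 13.2 kJ/mol.
Max at 120° (28.0 kJ/mol), min at 60° (12.6 kJ/mol); barrier = 15.4 kJ/mol.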